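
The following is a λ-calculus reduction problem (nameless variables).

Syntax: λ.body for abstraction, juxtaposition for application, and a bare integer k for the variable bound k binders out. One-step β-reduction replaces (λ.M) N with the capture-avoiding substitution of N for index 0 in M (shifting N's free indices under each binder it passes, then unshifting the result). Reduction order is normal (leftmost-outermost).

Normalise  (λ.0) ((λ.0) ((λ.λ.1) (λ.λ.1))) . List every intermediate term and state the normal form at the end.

Answer: normal form = λ.λ.λ.1  (in 3 steps)

Reduction:
  start: (λ.0) ((λ.0) ((λ.λ.1) (λ.λ.1)))
  →1  (λ.0) ((λ.λ.1) (λ.λ.1))
  →2  (λ.λ.1) (λ.λ.1)
  →3  λ.λ.λ.1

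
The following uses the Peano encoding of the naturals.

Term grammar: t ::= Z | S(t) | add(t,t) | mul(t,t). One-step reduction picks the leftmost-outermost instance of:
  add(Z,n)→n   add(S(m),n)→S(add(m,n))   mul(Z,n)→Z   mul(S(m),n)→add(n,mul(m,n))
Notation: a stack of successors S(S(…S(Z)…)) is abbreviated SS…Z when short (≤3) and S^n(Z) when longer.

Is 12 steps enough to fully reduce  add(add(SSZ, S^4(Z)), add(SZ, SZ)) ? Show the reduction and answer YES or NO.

Answer: YES — reaches normal form S^8(Z) in 12 ≤ 12 steps

Working:
  start: add(add(SSZ, S^4(Z)), add(SZ, SZ))
  →1  add(S(add(SZ, S^4(Z))), add(SZ, SZ))
  →2  S(add(add(SZ, S^4(Z)), add(SZ, SZ)))
  →3  S(add(S(add(Z, S^4(Z))), add(SZ, SZ)))
  →4  S(S(add(add(Z, S^4(Z)), add(SZ, SZ))))
  →5  S(S(add(S^4(Z), add(SZ, SZ))))
  →6  S(S(S(add(SSSZ, add(SZ, SZ)))))
  →7  S(S(S(S(add(SSZ, add(SZ, SZ))))))
  →8  S(S(S(S(S(add(SZ, add(SZ, SZ)))))))
  →9  S(S(S(S(S(S(add(Z, add(SZ, SZ))))))))
  →10  S(S(S(S(S(S(add(SZ, SZ)))))))
  →11  S(S(S(S(S(S(S(add(Z, SZ))))))))
  →12  S^8(Z)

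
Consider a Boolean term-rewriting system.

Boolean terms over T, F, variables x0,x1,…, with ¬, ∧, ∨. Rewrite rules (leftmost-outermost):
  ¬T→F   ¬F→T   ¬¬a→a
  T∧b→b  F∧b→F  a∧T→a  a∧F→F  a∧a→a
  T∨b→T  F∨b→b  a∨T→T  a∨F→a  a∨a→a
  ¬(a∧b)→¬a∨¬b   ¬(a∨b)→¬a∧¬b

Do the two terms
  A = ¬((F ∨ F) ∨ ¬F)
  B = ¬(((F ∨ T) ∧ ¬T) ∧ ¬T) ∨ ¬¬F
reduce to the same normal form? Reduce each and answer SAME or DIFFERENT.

Term A:
  start: ¬((F ∨ F) ∨ ¬F)
  →1  ¬(F ∨ F) ∧ ¬¬F
  →2  (¬F ∧ ¬F) ∧ ¬¬F
  →3  ¬F ∧ ¬¬F
  →4  T ∧ ¬¬F
  →5  ¬¬F
  →6  F

Term B:
  start: ¬(((F ∨ T) ∧ ¬T) ∧ ¬T) ∨ ¬¬F
  →1  (¬((F ∨ T) ∧ ¬T) ∨ ¬¬T) ∨ ¬¬F
  →2  ((¬(F ∨ T) ∨ ¬¬T) ∨ ¬¬T) ∨ ¬¬F
  →3  (((¬F ∧ ¬T) ∨ ¬¬T) ∨ ¬¬T) ∨ ¬¬F
  →4  (((T ∧ ¬T) ∨ ¬¬T) ∨ ¬¬T) ∨ ¬¬F
  →5  ((¬T ∨ ¬¬T) ∨ ¬¬T) ∨ ¬¬F
  →6  ((F ∨ ¬¬T) ∨ ¬¬T) ∨ ¬¬F
  →7  (¬¬T ∨ ¬¬T) ∨ ¬¬F
  →8  ¬¬T ∨ ¬¬F
  →9  T ∨ ¬¬F
  →10  T

Answer: DIFFERENT — A ⇓ F, B ⇓ T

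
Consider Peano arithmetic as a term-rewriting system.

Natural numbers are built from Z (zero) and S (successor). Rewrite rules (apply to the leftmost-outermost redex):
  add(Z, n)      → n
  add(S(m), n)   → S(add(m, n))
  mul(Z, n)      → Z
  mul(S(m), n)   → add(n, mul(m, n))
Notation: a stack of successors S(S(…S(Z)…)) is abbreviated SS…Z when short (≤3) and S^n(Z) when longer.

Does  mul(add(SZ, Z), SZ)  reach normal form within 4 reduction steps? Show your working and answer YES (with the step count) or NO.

Answer: NO — after 4 steps the term is S(mul(add(Z, Z), SZ)), not yet normal

Working:
  start: mul(add(SZ, Z), SZ)
  [1] mul(S(add(Z, Z)), SZ)
  [2] add(SZ, mul(add(Z, Z), SZ))
  [3] S(add(Z, mul(add(Z, Z), SZ)))
  [4] S(mul(add(Z, Z), SZ))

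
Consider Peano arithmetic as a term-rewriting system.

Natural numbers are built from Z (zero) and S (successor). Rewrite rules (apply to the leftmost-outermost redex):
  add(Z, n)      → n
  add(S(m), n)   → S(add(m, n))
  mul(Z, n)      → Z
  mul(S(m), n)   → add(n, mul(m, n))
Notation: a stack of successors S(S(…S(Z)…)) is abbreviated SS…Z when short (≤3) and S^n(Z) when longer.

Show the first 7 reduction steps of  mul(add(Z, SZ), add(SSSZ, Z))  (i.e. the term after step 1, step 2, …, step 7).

  start: mul(add(Z, SZ), add(SSSZ, Z))
  [1] mul(SZ, add(SSSZ, Z))
  [2] add(add(SSSZ, Z), mul(Z, add(SSSZ, Z)))
  [3] add(S(add(SSZ, Z)), mul(Z, add(SSSZ, Z)))
  [4] S(add(add(SSZ, Z), mul(Z, add(SSSZ, Z))))
  [5] S(add(S(add(SZ, Z)), mul(Z, add(SSSZ, Z))))
  [6] S(S(add(add(SZ, Z), mul(Z, add(SSSZ, Z)))))
  [7] S(S(add(S(add(Z, Z)), mul(Z, add(SSSZ, Z)))))

Answer: after 7 steps: S(S(add(S(add(Z, Z)), mul(Z, add(SSSZ, Z)))))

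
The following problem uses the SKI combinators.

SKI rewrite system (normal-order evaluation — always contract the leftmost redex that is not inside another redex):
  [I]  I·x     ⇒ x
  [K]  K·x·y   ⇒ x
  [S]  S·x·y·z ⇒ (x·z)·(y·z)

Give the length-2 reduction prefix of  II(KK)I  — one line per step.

  start: II(KK)I
  step 1: I(KK)I
  step 2: KKI

Answer: after 2 steps: KKI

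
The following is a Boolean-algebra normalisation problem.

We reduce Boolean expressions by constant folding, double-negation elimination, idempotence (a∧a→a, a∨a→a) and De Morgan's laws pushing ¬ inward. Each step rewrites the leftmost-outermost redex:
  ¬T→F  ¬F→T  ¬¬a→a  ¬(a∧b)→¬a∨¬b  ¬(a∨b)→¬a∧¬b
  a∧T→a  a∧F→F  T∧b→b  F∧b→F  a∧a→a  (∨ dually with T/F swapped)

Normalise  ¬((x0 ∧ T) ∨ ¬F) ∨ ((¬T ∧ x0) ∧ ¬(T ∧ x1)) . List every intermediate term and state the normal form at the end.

  start: ¬((x0 ∧ T) ∨ ¬F) ∨ ((¬T ∧ x0) ∧ ¬(T ∧ x1))
  step 1: (¬(x0 ∧ T) ∧ ¬¬F) ∨ ((¬T ∧ x0) ∧ ¬(T ∧ x1))
  step 2: ((¬x0 ∨ ¬T) ∧ ¬¬F) ∨ ((¬T ∧ x0) ∧ ¬(T ∧ x1))
  step 3: ((¬x0 ∨ F) ∧ ¬¬F) ∨ ((¬T ∧ x0) ∧ ¬(T ∧ x1))
  step 4: (¬x0 ∧ ¬¬F) ∨ ((¬T ∧ x0) ∧ ¬(T ∧ x1))
  step 5: (¬x0 ∧ F) ∨ ((¬T ∧ x0) ∧ ¬(T ∧ x1))
  step 6: F ∨ ((¬T ∧ x0) ∧ ¬(T ∧ x1))
  step 7: (¬T ∧ x0) ∧ ¬(T ∧ x1)
  step 8: (F ∧ x0) ∧ ¬(T ∧ x1)
  step 9: F ∧ ¬(T ∧ x1)
  step 10: F

Answer: normal form = F  (in 10 steps)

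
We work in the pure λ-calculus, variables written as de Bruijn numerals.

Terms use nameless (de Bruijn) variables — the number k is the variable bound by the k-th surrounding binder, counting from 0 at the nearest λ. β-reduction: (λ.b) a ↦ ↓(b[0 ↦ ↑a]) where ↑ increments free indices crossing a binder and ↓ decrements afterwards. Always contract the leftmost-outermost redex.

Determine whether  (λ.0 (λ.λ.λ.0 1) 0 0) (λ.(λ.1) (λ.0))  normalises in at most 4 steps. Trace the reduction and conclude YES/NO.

  start: (λ.0 (λ.λ.λ.0 1) 0 0) (λ.(λ.1) (λ.0))
  →1  (λ.(λ.1) (λ.0)) (λ.λ.λ.0 1) (λ.(λ.1) (λ.0)) (λ.(λ.1) (λ.0))
  →2  (λ.λ.λ.λ.0 1) (λ.0) (λ.(λ.1) (λ.0)) (λ.(λ.1) (λ.0))
  →3  (λ.λ.λ.0 1) (λ.(λ.1) (λ.0)) (λ.(λ.1) (λ.0))
  →4  (λ.λ.0 1) (λ.(λ.1) (λ.0))

Answer: NO — after 4 steps the term is (λ.λ.0 1) (λ.(λ.1) (λ.0)), not yet normal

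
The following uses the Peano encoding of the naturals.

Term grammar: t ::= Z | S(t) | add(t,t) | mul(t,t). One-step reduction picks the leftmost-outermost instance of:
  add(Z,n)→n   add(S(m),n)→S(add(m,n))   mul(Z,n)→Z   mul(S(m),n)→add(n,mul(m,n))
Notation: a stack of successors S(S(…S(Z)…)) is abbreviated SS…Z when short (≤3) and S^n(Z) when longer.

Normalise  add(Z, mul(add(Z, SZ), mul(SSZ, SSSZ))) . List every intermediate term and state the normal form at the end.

  start: add(Z, mul(add(Z, SZ), mul(SSZ, SSSZ)))
  [1] mul(add(Z, SZ), mul(SSZ, SSSZ))
  [2] mul(SZ, mul(SSZ, SSSZ))
  [3] add(mul(SSZ, SSSZ), mul(Z, mul(SSZ, SSSZ)))
  [4] add(add(SSSZ, mul(SZ, SSSZ)), mul(Z, mul(SSZ, SSSZ)))
  [5] add(S(add(SSZ, mul(SZ, SSSZ))), mul(Z, mul(SSZ, SSSZ)))
  [6] S(add(add(SSZ, mul(SZ, SSSZ)), mul(Z, mul(SSZ, SSSZ))))
  [7] S(add(S(add(SZ, mul(SZ, SSSZ))), mul(Z, mul(SSZ, SSSZ))))
  [8] S(S(add(add(SZ, mul(SZ, SSSZ)), mul(Z, mul(SSZ, SSSZ)))))
  [9] S(S(add(S(add(Z, mul(SZ, SSSZ))), mul(Z, mul(SSZ, SSSZ)))))
  [10] S(S(S(add(add(Z, mul(SZ, SSSZ)), mul(Z, mul(SSZ, SSSZ))))))
  [11] S(S(S(add(mul(SZ, SSSZ), mul(Z, mul(SSZ, SSSZ))))))
  [12] S(S(S(add(add(SSSZ, mul(Z, SSSZ)), mul(Z, mul(SSZ, SSSZ))))))
  [13] S(S(S(add(S(add(SSZ, mul(Z, SSSZ))), mul(Z, mul(SSZ, SSSZ))))))
  [14] S(S(S(S(add(add(SSZ, mul(Z, SSSZ)), mul(Z, mul(SSZ, SSSZ)))))))
  [15] S(S(S(S(add(S(add(SZ, mul(Z, SSSZ))), mul(Z, mul(SSZ, SSSZ)))))))
  [16] S(S(S(S(S(add(add(SZ, mul(Z, SSSZ)), mul(Z, mul(SSZ, SSSZ))))))))
  [17] S(S(S(S(S(add(S(add(Z, mul(Z, SSSZ))), mul(Z, mul(SSZ, SSSZ))))))))
  [18] S(S(S(S(S(S(add(add(Z, mul(Z, SSSZ)), mul(Z, mul(SSZ, SSSZ)))))))))
  [19] S(S(S(S(S(S(add(mul(Z, SSSZ), mul(Z, mul(SSZ, SSSZ)))))))))
  [20] S(S(S(S(S(S(add(Z, mul(Z, mul(SSZ, SSSZ)))))))))
  [21] S(S(S(S(S(S(mul(Z, mul(SSZ, SSSZ))))))))
  [22] S^6(Z)

Answer: normal form = S^6(Z)  (in 22 steps)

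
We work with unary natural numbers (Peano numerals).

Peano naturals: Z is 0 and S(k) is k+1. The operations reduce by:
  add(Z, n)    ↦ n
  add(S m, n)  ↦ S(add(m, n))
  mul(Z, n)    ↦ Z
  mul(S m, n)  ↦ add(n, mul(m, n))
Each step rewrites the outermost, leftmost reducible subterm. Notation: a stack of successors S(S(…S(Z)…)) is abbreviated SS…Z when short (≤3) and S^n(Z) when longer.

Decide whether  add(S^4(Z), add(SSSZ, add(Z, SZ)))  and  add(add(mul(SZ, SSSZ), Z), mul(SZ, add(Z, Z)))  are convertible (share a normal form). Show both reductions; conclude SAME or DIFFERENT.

Answer: DIFFERENT — A ⇓ S^8(Z), B ⇓ SSSZ

Working:
Term A:
  start: add(S^4(Z), add(SSSZ, add(Z, SZ)))
  [1] S(add(SSSZ, add(SSSZ, add(Z, SZ))))
  [2] S(S(add(SSZ, add(SSSZ, add(Z, SZ)))))
  [3] S(S(S(add(SZ, add(SSSZ, add(Z, SZ))))))
  [4] S(S(S(S(add(Z, add(SSSZ, add(Z, SZ)))))))
  [5] S(S(S(S(add(SSSZ, add(Z, SZ))))))
  [6] S(S(S(S(S(add(SSZ, add(Z, SZ)))))))
  [7] S(S(S(S(S(S(add(SZ, add(Z, SZ))))))))
  [8] S(S(S(S(S(S(S(add(Z, add(Z, SZ)))))))))
  [9] S(S(S(S(S(S(S(add(Z, SZ))))))))
  [10] S^8(Z)

Term B:
  start: add(add(mul(SZ, SSSZ), Z), mul(SZ, add(Z, Z)))
  [1] add(add(add(SSSZ, mul(Z, SSSZ)), Z), mul(SZ, add(Z, Z)))
  [2] add(add(S(add(SSZ, mul(Z, SSSZ))), Z), mul(SZ, add(Z, Z)))
  [3] add(S(add(add(SSZ, mul(Z, SSSZ)), Z)), mul(SZ, add(Z, Z)))
  [4] S(add(add(add(SSZ, mul(Z, SSSZ)), Z), mul(SZ, add(Z, Z))))
  [5] S(add(add(S(add(SZ, mul(Z, SSSZ))), Z), mul(SZ, add(Z, Z))))
  [6] S(add(S(add(add(SZ, mul(Z, SSSZ)), Z)), mul(SZ, add(Z, Z))))
  [7] S(S(add(add(add(SZ, mul(Z, SSSZ)), Z), mul(SZ, add(Z, Z)))))
  [8] S(S(add(add(S(add(Z, mul(Z, SSSZ))), Z), mul(SZ, add(Z, Z)))))
  [9] S(S(add(S(add(add(Z, mul(Z, SSSZ)), Z)), mul(SZ, add(Z, Z)))))
  [10] S(S(S(add(add(add(Z, mul(Z, SSSZ)), Z), mul(SZ, add(Z, Z))))))
  [11] S(S(S(add(add(mul(Z, SSSZ), Z), mul(SZ, add(Z, Z))))))
  [12] S(S(S(add(add(Z, Z), mul(SZ, add(Z, Z))))))
  [13] S(S(S(add(Z, mul(SZ, add(Z, Z))))))
  [14] S(S(S(mul(SZ, add(Z, Z)))))
  [15] S(S(S(add(add(Z, Z), mul(Z, add(Z, Z))))))
  [16] S(S(S(add(Z, mul(Z, add(Z, Z))))))
  [17] S(S(S(mul(Z, add(Z, Z)))))
  [18] SSSZ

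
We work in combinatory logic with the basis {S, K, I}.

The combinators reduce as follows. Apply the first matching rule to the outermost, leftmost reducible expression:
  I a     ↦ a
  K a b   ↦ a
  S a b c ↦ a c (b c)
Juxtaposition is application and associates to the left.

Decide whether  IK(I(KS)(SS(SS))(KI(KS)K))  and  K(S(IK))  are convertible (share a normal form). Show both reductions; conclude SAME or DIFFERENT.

Answer: SAME — A ⇓ K(SK), B ⇓ K(SK)

Working:
Term A:
  start: IK(I(KS)(SS(SS))(KI(KS)K))
  →1  K(I(KS)(SS(SS))(KI(KS)K))
  →2  K(KS(SS(SS))(KI(KS)K))
  →3  K(S(KI(KS)K))
  →4  K(S(IK))
  →5  K(SK)

Term B:
  start: K(S(IK))
  →1  K(SK)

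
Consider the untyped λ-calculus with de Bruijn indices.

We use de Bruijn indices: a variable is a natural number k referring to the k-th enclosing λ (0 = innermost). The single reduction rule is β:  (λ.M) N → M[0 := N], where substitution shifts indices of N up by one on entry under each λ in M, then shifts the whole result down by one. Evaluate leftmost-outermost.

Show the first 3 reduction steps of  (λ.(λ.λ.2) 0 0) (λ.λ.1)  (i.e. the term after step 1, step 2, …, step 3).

  start: (λ.(λ.λ.2) 0 0) (λ.λ.1)
  →1  (λ.λ.λ.λ.1) (λ.λ.1) (λ.λ.1)
  →2  (λ.λ.λ.1) (λ.λ.1)
  →3  λ.λ.1

Answer: after 3 steps: λ.λ.1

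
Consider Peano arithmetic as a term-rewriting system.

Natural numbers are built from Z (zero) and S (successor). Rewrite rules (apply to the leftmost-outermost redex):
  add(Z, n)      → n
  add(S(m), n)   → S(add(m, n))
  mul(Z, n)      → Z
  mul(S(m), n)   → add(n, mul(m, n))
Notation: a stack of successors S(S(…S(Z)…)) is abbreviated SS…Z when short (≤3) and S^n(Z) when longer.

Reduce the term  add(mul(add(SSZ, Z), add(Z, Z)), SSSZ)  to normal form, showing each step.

  start: add(mul(add(SSZ, Z), add(Z, Z)), SSSZ)
  step 1: add(mul(S(add(SZ, Z)), add(Z, Z)), SSSZ)
  step 2: add(add(add(Z, Z), mul(add(SZ, Z), add(Z, Z))), SSSZ)
  step 3: add(add(Z, mul(add(SZ, Z), add(Z, Z))), SSSZ)
  step 4: add(mul(add(SZ, Z), add(Z, Z)), SSSZ)
  step 5: add(mul(S(add(Z, Z)), add(Z, Z)), SSSZ)
  step 6: add(add(add(Z, Z), mul(add(Z, Z), add(Z, Z))), SSSZ)
  step 7: add(add(Z, mul(add(Z, Z), add(Z, Z))), SSSZ)
  step 8: add(mul(add(Z, Z), add(Z, Z)), SSSZ)
  step 9: add(mul(Z, add(Z, Z)), SSSZ)
  step 10: add(Z, SSSZ)
  step 11: SSSZ

Answer: normal form = SSSZ  (in 11 steps)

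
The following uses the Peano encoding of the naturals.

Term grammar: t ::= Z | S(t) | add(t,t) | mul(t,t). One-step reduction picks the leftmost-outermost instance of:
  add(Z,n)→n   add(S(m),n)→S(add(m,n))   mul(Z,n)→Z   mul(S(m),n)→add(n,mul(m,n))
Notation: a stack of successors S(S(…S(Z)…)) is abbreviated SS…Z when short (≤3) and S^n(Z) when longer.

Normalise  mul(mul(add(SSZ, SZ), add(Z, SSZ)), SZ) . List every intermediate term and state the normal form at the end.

Answer: normal form = S^6(Z)  (in 38 steps)

Working:
  start: mul(mul(add(SSZ, SZ), add(Z, SSZ)), SZ)
  step 1: mul(mul(S(add(SZ, SZ)), add(Z, SSZ)), SZ)
  step 2: mul(add(add(Z, SSZ), mul(add(SZ, SZ), add(Z, SSZ))), SZ)
  step 3: mul(add(SSZ, mul(add(SZ, SZ), add(Z, SSZ))), SZ)
  step 4: mul(S(add(SZ, mul(add(SZ, SZ), add(Z, SSZ)))), SZ)
  step 5: add(SZ, mul(add(SZ, mul(add(SZ, SZ), add(Z, SSZ))), SZ))
  step 6: S(add(Z, mul(add(SZ, mul(add(SZ, SZ), add(Z, SSZ))), SZ)))
  step 7: S(mul(add(SZ, mul(add(SZ, SZ), add(Z, SSZ))), SZ))
  step 8: S(mul(S(add(Z, mul(add(SZ, SZ), add(Z, SSZ)))), SZ))
  step 9: S(add(SZ, mul(add(Z, mul(add(SZ, SZ), add(Z, SSZ))), SZ)))
  step 10: S(S(add(Z, mul(add(Z, mul(add(SZ, SZ), add(Z, SSZ))), SZ))))
  step 11: S(S(mul(add(Z, mul(add(SZ, SZ), add(Z, SSZ))), SZ)))
  step 12: S(S(mul(mul(add(SZ, SZ), add(Z, SSZ)), SZ)))
  step 13: S(S(mul(mul(S(add(Z, SZ)), add(Z, SSZ)), SZ)))
  step 14: S(S(mul(add(add(Z, SSZ), mul(add(Z, SZ), add(Z, SSZ))), SZ)))
  step 15: S(S(mul(add(SSZ, mul(add(Z, SZ), add(Z, SSZ))), SZ)))
  step 16: S(S(mul(S(add(SZ, mul(add(Z, SZ), add(Z, SSZ)))), SZ)))
  step 17: S(S(add(SZ, mul(add(SZ, mul(add(Z, SZ), add(Z, SSZ))), SZ))))
  step 18: S(S(S(add(Z, mul(add(SZ, mul(add(Z, SZ), add(Z, SSZ))), SZ)))))
  step 19: S(S(S(mul(add(SZ, mul(add(Z, SZ), add(Z, SSZ))), SZ))))
  step 20: S(S(S(mul(S(add(Z, mul(add(Z, SZ), add(Z, SSZ)))), SZ))))
  step 21: S(S(S(add(SZ, mul(add(Z, mul(add(Z, SZ), add(Z, SSZ))), SZ)))))
  step 22: S(S(S(S(add(Z, mul(add(Z, mul(add(Z, SZ), add(Z, SSZ))), SZ))))))
  step 23: S(S(S(S(mul(add(Z, mul(add(Z, SZ), add(Z, SSZ))), SZ)))))
  step 24: S(S(S(S(mul(mul(add(Z, SZ), add(Z, SSZ)), SZ)))))
  step 25: S(S(S(S(mul(mul(SZ, add(Z, SSZ)), SZ)))))
  step 26: S(S(S(S(mul(add(add(Z, SSZ), mul(Z, add(Z, SSZ))), SZ)))))
  step 27: S(S(S(S(mul(add(SSZ, mul(Z, add(Z, SSZ))), SZ)))))
  step 28: S(S(S(S(mul(S(add(SZ, mul(Z, add(Z, SSZ)))), SZ)))))
  step 29: S(S(S(S(add(SZ, mul(add(SZ, mul(Z, add(Z, SSZ))), SZ))))))
  step 30: S(S(S(S(S(add(Z, mul(add(SZ, mul(Z, add(Z, SSZ))), SZ)))))))
  step 31: S(S(S(S(S(mul(add(SZ, mul(Z, add(Z, SSZ))), SZ))))))
  step 32: S(S(S(S(S(mul(S(add(Z, mul(Z, add(Z, SSZ)))), SZ))))))
  step 33: S(S(S(S(S(add(SZ, mul(add(Z, mul(Z, add(Z, SSZ))), SZ)))))))
  step 34: S(S(S(S(S(S(add(Z, mul(add(Z, mul(Z, add(Z, SSZ))), SZ))))))))
  step 35: S(S(S(S(S(S(mul(add(Z, mul(Z, add(Z, SSZ))), SZ)))))))
  step 36: S(S(S(S(S(S(mul(mul(Z, add(Z, SSZ)), SZ)))))))
  step 37: S(S(S(S(S(S(mul(Z, SZ)))))))
  step 38: S^6(Z)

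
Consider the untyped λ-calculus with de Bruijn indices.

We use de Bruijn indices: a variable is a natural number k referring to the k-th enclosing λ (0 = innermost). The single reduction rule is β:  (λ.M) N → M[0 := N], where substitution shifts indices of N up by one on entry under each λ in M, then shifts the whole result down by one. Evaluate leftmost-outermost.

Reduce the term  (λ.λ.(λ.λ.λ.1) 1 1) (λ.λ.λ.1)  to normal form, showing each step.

Answer: normal form = λ.λ.λ.λ.λ.1  (in 3 steps)

Working:
  start: (λ.λ.(λ.λ.λ.1) 1 1) (λ.λ.λ.1)
  →1  λ.(λ.λ.λ.1) (λ.λ.λ.1) (λ.λ.λ.1)
  →2  λ.(λ.λ.1) (λ.λ.λ.1)
  →3  λ.λ.λ.λ.λ.1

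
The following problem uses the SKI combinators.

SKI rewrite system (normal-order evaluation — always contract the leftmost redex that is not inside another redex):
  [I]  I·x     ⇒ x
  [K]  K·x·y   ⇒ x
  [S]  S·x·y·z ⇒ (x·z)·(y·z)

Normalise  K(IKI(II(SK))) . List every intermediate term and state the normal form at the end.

Answer: normal form = KI  (in 2 steps)

Derivation:
  start: K(IKI(II(SK)))
  [1] K(KI(II(SK)))
  [2] KI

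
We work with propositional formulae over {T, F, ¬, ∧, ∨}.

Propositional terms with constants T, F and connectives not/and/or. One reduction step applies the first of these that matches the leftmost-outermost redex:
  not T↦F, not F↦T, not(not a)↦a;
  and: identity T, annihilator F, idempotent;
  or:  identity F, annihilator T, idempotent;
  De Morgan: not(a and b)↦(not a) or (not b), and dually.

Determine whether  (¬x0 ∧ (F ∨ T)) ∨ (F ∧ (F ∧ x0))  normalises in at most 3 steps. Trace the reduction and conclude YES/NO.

  start: (¬x0 ∧ (F ∨ T)) ∨ (F ∧ (F ∧ x0))
  step 1: (¬x0 ∧ T) ∨ (F ∧ (F ∧ x0))
  step 2: ¬x0 ∨ (F ∧ (F ∧ x0))
  step 3: ¬x0 ∨ F

Answer: NO — after 3 steps the term is ¬x0 ∨ F, not yet normal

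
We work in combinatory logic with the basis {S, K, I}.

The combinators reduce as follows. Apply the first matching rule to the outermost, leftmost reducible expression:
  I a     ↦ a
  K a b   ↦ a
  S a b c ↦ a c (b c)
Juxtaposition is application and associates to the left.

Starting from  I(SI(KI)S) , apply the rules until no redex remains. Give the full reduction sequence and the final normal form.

  start: I(SI(KI)S)
  →1  SI(KI)S
  →2  IS(KIS)
  →3  S(KIS)
  →4  SI

Answer: normal form = SI  (in 4 steps)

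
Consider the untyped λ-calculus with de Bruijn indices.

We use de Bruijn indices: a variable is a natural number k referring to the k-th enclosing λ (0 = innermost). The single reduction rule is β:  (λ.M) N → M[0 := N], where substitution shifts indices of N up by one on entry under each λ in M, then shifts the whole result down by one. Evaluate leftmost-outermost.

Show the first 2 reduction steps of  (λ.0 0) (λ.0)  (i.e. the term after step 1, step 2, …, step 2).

  start: (λ.0 0) (λ.0)
  step 1: (λ.0) (λ.0)
  step 2: λ.0

Answer: after 2 steps: λ.0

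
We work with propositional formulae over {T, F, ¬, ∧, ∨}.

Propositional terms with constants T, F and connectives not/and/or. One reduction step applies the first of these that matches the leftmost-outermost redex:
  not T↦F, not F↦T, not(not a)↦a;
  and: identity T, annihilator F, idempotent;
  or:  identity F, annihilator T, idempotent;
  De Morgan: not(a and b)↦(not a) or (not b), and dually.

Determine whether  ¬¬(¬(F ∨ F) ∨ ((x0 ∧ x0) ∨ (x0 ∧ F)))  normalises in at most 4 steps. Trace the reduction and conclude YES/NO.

Answer: NO — after 4 steps the term is T ∨ ((x0 ∧ x0) ∨ (x0 ∧ F)), not yet normal

Derivation:
  start: ¬¬(¬(F ∨ F) ∨ ((x0 ∧ x0) ∨ (x0 ∧ F)))
  step 1: ¬(F ∨ F) ∨ ((x0 ∧ x0) ∨ (x0 ∧ F))
  step 2: (¬F ∧ ¬F) ∨ ((x0 ∧ x0) ∨ (x0 ∧ F))
  step 3: ¬F ∨ ((x0 ∧ x0) ∨ (x0 ∧ F))
  step 4: T ∨ ((x0 ∧ x0) ∨ (x0 ∧ F))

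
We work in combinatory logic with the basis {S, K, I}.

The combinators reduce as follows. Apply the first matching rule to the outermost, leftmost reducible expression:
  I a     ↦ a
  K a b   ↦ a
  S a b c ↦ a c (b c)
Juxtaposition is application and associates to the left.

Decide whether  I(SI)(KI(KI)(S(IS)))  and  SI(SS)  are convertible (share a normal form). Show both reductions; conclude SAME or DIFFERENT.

Answer: SAME — A ⇓ SI(SS), B ⇓ SI(SS)

Reduction:
Term A:
  start: I(SI)(KI(KI)(S(IS)))
  [1] SI(KI(KI)(S(IS)))
  [2] SI(I(S(IS)))
  [3] SI(S(IS))
  [4] SI(SS)

Term B:
  start: SI(SS)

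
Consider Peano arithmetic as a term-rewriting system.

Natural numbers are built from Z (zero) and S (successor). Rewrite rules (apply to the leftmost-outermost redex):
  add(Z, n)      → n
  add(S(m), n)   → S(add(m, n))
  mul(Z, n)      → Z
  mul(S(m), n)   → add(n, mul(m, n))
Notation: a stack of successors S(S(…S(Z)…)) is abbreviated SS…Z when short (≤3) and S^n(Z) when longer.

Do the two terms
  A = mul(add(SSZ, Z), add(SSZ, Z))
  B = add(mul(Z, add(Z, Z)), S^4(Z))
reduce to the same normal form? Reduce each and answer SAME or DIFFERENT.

Answer: SAME — A ⇓ S^4(Z), B ⇓ S^4(Z)

Reduction:
Term A:
  start: mul(add(SSZ, Z), add(SSZ, Z))
  [1] mul(S(add(SZ, Z)), add(SSZ, Z))
  [2] add(add(SSZ, Z), mul(add(SZ, Z), add(SSZ, Z)))
  [3] add(S(add(SZ, Z)), mul(add(SZ, Z), add(SSZ, Z)))
  [4] S(add(add(SZ, Z), mul(add(SZ, Z), add(SSZ, Z))))
  [5] S(add(S(add(Z, Z)), mul(add(SZ, Z), add(SSZ, Z))))
  [6] S(S(add(add(Z, Z), mul(add(SZ, Z), add(SSZ, Z)))))
  [7] S(S(add(Z, mul(add(SZ, Z), add(SSZ, Z)))))
  [8] S(S(mul(add(SZ, Z), add(SSZ, Z))))
  [9] S(S(mul(S(add(Z, Z)), add(SSZ, Z))))
  [10] S(S(add(add(SSZ, Z), mul(add(Z, Z), add(SSZ, Z)))))
  [11] S(S(add(S(add(SZ, Z)), mul(add(Z, Z), add(SSZ, Z)))))
  [12] S(S(S(add(add(SZ, Z), mul(add(Z, Z), add(SSZ, Z))))))
  [13] S(S(S(add(S(add(Z, Z)), mul(add(Z, Z), add(SSZ, Z))))))
  [14] S(S(S(S(add(add(Z, Z), mul(add(Z, Z), add(SSZ, Z)))))))
  [15] S(S(S(S(add(Z, mul(add(Z, Z), add(SSZ, Z)))))))
  [16] S(S(S(S(mul(add(Z, Z), add(SSZ, Z))))))
  [17] S(S(S(S(mul(Z, add(SSZ, Z))))))
  [18] S^4(Z)

Term B:
  start: add(mul(Z, add(Z, Z)), S^4(Z))
  [1] add(Z, S^4(Z))
  [2] S^4(Z)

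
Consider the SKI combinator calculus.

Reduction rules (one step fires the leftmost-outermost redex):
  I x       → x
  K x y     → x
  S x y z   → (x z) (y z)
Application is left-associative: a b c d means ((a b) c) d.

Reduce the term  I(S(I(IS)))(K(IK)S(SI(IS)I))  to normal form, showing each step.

Answer: normal form = SS(K(SI))  (in 9 steps)

Working:
  start: I(S(I(IS)))(K(IK)S(SI(IS)I))
  [1] S(I(IS))(K(IK)S(SI(IS)I))
  [2] S(IS)(K(IK)S(SI(IS)I))
  [3] SS(K(IK)S(SI(IS)I))
  [4] SS(IK(SI(IS)I))
  [5] SS(K(SI(IS)I))
  [6] SS(K(II(ISI)))
  [7] SS(K(I(ISI)))
  [8] SS(K(ISI))
  [9] SS(K(SI))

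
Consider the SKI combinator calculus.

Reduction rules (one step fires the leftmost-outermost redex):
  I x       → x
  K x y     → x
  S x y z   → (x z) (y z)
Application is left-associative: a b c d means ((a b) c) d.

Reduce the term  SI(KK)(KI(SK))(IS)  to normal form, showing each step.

  start: SI(KK)(KI(SK))(IS)
  →1  I(KI(SK))(KK(KI(SK)))(IS)
  →2  KI(SK)(KK(KI(SK)))(IS)
  →3  I(KK(KI(SK)))(IS)
  →4  KK(KI(SK))(IS)
  →5  K(IS)
  →6  KS

Answer: normal form = KS  (in 6 steps)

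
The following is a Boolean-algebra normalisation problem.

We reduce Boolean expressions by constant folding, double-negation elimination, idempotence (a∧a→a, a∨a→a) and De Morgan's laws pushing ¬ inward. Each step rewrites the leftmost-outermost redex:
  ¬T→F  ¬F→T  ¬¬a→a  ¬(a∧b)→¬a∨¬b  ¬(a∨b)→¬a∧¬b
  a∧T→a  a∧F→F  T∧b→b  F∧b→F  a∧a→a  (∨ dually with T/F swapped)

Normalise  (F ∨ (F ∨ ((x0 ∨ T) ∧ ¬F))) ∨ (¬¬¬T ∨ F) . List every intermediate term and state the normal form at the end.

  start: (F ∨ (F ∨ ((x0 ∨ T) ∧ ¬F))) ∨ (¬¬¬T ∨ F)
  step 1: (F ∨ ((x0 ∨ T) ∧ ¬F)) ∨ (¬¬¬T ∨ F)
  step 2: ((x0 ∨ T) ∧ ¬F) ∨ (¬¬¬T ∨ F)
  step 3: (T ∧ ¬F) ∨ (¬¬¬T ∨ F)
  step 4: ¬F ∨ (¬¬¬T ∨ F)
  step 5: T ∨ (¬¬¬T ∨ F)
  step 6: T

Answer: normal form = T  (in 6 steps)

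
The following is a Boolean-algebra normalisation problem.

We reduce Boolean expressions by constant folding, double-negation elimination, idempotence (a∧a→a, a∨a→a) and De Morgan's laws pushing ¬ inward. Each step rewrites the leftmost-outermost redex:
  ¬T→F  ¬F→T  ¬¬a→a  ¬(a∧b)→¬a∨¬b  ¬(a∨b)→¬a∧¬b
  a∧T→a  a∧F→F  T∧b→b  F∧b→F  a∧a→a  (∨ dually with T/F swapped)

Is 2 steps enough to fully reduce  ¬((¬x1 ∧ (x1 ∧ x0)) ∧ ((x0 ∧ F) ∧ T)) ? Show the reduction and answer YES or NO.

  start: ¬((¬x1 ∧ (x1 ∧ x0)) ∧ ((x0 ∧ F) ∧ T))
  [1] ¬(¬x1 ∧ (x1 ∧ x0)) ∨ ¬((x0 ∧ F) ∧ T)
  [2] (¬¬x1 ∨ ¬(x1 ∧ x0)) ∨ ¬((x0 ∧ F) ∧ T)

Answer: NO — after 2 steps the term is (¬¬x1 ∨ ¬(x1 ∧ x0)) ∨ ¬((x0 ∧ F) ∧ T), not yet normal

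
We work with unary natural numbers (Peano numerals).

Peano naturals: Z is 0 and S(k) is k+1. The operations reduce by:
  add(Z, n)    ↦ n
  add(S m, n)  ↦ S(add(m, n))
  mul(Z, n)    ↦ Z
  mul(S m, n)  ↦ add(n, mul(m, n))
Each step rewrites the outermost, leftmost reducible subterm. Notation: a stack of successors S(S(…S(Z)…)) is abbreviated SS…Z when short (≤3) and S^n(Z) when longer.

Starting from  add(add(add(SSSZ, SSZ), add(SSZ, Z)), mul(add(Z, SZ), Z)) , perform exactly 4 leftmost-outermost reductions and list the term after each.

  start: add(add(add(SSSZ, SSZ), add(SSZ, Z)), mul(add(Z, SZ), Z))
  step 1: add(add(S(add(SSZ, SSZ)), add(SSZ, Z)), mul(add(Z, SZ), Z))
  step 2: add(S(add(add(SSZ, SSZ), add(SSZ, Z))), mul(add(Z, SZ), Z))
  step 3: S(add(add(add(SSZ, SSZ), add(SSZ, Z)), mul(add(Z, SZ), Z)))
  step 4: S(add(add(S(add(SZ, SSZ)), add(SSZ, Z)), mul(add(Z, SZ), Z)))

Answer: after 4 steps: S(add(add(S(add(SZ, SSZ)), add(SSZ, Z)), mul(add(Z, SZ), Z)))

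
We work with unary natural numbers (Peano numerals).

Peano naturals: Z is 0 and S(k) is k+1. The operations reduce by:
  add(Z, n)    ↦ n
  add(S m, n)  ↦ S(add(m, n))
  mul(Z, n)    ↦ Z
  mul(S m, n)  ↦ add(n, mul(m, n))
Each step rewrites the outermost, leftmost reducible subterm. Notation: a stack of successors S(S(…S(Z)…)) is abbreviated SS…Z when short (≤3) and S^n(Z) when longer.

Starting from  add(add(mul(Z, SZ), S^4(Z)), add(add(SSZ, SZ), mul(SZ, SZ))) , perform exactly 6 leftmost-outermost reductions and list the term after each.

  start: add(add(mul(Z, SZ), S^4(Z)), add(add(SSZ, SZ), mul(SZ, SZ)))
  [1] add(add(Z, S^4(Z)), add(add(SSZ, SZ), mul(SZ, SZ)))
  [2] add(S^4(Z), add(add(SSZ, SZ), mul(SZ, SZ)))
  [3] S(add(SSSZ, add(add(SSZ, SZ), mul(SZ, SZ))))
  [4] S(S(add(SSZ, add(add(SSZ, SZ), mul(SZ, SZ)))))
  [5] S(S(S(add(SZ, add(add(SSZ, SZ), mul(SZ, SZ))))))
  [6] S(S(S(S(add(Z, add(add(SSZ, SZ), mul(SZ, SZ)))))))

Answer: after 6 steps: S(S(S(S(add(Z, add(add(SSZ, SZ), mul(SZ, SZ)))))))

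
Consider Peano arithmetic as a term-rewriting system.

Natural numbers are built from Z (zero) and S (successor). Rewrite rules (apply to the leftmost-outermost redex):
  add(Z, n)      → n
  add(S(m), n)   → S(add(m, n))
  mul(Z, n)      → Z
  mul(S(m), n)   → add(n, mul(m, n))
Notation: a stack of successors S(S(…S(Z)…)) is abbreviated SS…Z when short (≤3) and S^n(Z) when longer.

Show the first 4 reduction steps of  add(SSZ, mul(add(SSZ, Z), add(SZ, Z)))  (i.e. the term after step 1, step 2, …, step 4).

  start: add(SSZ, mul(add(SSZ, Z), add(SZ, Z)))
  [1] S(add(SZ, mul(add(SSZ, Z), add(SZ, Z))))
  [2] S(S(add(Z, mul(add(SSZ, Z), add(SZ, Z)))))
  [3] S(S(mul(add(SSZ, Z), add(SZ, Z))))
  [4] S(S(mul(S(add(SZ, Z)), add(SZ, Z))))

Answer: after 4 steps: S(S(mul(S(add(SZ, Z)), add(SZ, Z))))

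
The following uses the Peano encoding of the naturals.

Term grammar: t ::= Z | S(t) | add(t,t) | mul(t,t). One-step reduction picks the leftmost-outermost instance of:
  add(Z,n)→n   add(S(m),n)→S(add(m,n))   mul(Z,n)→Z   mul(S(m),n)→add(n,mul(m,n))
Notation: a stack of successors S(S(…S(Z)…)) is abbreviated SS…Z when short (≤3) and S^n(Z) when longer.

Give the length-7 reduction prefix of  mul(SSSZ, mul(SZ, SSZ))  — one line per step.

  start: mul(SSSZ, mul(SZ, SSZ))
  →1  add(mul(SZ, SSZ), mul(SSZ, mul(SZ, SSZ)))
  →2  add(add(SSZ, mul(Z, SSZ)), mul(SSZ, mul(SZ, SSZ)))
  →3  add(S(add(SZ, mul(Z, SSZ))), mul(SSZ, mul(SZ, SSZ)))
  →4  S(add(add(SZ, mul(Z, SSZ)), mul(SSZ, mul(SZ, SSZ))))
  →5  S(add(S(add(Z, mul(Z, SSZ))), mul(SSZ, mul(SZ, SSZ))))
  →6  S(S(add(add(Z, mul(Z, SSZ)), mul(SSZ, mul(SZ, SSZ)))))
  →7  S(S(add(mul(Z, SSZ), mul(SSZ, mul(SZ, SSZ)))))

Answer: after 7 steps: S(S(add(mul(Z, SSZ), mul(SSZ, mul(SZ, SSZ)))))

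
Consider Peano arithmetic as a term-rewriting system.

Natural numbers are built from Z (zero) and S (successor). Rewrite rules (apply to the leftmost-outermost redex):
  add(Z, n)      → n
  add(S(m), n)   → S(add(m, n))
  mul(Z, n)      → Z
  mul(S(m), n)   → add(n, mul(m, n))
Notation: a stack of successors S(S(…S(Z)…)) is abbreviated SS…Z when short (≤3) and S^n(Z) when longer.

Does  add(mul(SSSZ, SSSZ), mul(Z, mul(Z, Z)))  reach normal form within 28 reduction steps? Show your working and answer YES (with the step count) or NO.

  start: add(mul(SSSZ, SSSZ), mul(Z, mul(Z, Z)))
  [1] add(add(SSSZ, mul(SSZ, SSSZ)), mul(Z, mul(Z, Z)))
  [2] add(S(add(SSZ, mul(SSZ, SSSZ))), mul(Z, mul(Z, Z)))
  [3] S(add(add(SSZ, mul(SSZ, SSSZ)), mul(Z, mul(Z, Z))))
  [4] S(add(S(add(SZ, mul(SSZ, SSSZ))), mul(Z, mul(Z, Z))))
  [5] S(S(add(add(SZ, mul(SSZ, SSSZ)), mul(Z, mul(Z, Z)))))
  [6] S(S(add(S(add(Z, mul(SSZ, SSSZ))), mul(Z, mul(Z, Z)))))
  [7] S(S(S(add(add(Z, mul(SSZ, SSSZ)), mul(Z, mul(Z, Z))))))
  [8] S(S(S(add(mul(SSZ, SSSZ), mul(Z, mul(Z, Z))))))
  [9] S(S(S(add(add(SSSZ, mul(SZ, SSSZ)), mul(Z, mul(Z, Z))))))
  [10] S(S(S(add(S(add(SSZ, mul(SZ, SSSZ))), mul(Z, mul(Z, Z))))))
  [11] S(S(S(S(add(add(SSZ, mul(SZ, SSSZ)), mul(Z, mul(Z, Z)))))))
  [12] S(S(S(S(add(S(add(SZ, mul(SZ, SSSZ))), mul(Z, mul(Z, Z)))))))
  [13] S(S(S(S(S(add(add(SZ, mul(SZ, SSSZ)), mul(Z, mul(Z, Z))))))))
  [14] S(S(S(S(S(add(S(add(Z, mul(SZ, SSSZ))), mul(Z, mul(Z, Z))))))))
  [15] S(S(S(S(S(S(add(add(Z, mul(SZ, SSSZ)), mul(Z, mul(Z, Z)))))))))
  [16] S(S(S(S(S(S(add(mul(SZ, SSSZ), mul(Z, mul(Z, Z)))))))))
  [17] S(S(S(S(S(S(add(add(SSSZ, mul(Z, SSSZ)), mul(Z, mul(Z, Z)))))))))
  [18] S(S(S(S(S(S(add(S(add(SSZ, mul(Z, SSSZ))), mul(Z, mul(Z, Z)))))))))
  [19] S(S(S(S(S(S(S(add(add(SSZ, mul(Z, SSSZ)), mul(Z, mul(Z, Z))))))))))
  [20] S(S(S(S(S(S(S(add(S(add(SZ, mul(Z, SSSZ))), mul(Z, mul(Z, Z))))))))))
  [21] S(S(S(S(S(S(S(S(add(add(SZ, mul(Z, SSSZ)), mul(Z, mul(Z, Z)))))))))))
  [22] S(S(S(S(S(S(S(S(add(S(add(Z, mul(Z, SSSZ))), mul(Z, mul(Z, Z)))))))))))
  [23] S(S(S(S(S(S(S(S(S(add(add(Z, mul(Z, SSSZ)), mul(Z, mul(Z, Z))))))))))))
  [24] S(S(S(S(S(S(S(S(S(add(mul(Z, SSSZ), mul(Z, mul(Z, Z))))))))))))
  [25] S(S(S(S(S(S(S(S(S(add(Z, mul(Z, mul(Z, Z))))))))))))
  [26] S(S(S(S(S(S(S(S(S(mul(Z, mul(Z, Z)))))))))))
  [27] S^9(Z)

Answer: YES — reaches normal form S^9(Z) in 27 ≤ 28 steps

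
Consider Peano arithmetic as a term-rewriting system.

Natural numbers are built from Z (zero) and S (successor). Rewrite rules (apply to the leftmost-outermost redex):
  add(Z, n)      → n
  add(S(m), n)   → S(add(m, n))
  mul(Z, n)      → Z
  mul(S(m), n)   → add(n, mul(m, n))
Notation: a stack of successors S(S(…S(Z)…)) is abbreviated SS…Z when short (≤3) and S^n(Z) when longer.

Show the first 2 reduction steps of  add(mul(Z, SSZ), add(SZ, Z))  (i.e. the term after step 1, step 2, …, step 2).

Answer: after 2 steps: add(SZ, Z)

Reduction:
  start: add(mul(Z, SSZ), add(SZ, Z))
  step 1: add(Z, add(SZ, Z))
  step 2: add(SZ, Z)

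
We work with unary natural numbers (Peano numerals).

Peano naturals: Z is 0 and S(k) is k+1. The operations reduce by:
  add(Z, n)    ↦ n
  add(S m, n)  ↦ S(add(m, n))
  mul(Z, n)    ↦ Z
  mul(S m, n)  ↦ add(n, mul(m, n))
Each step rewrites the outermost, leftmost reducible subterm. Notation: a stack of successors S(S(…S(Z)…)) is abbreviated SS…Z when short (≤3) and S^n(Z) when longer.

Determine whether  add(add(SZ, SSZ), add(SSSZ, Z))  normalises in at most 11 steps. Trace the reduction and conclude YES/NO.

Answer: YES — reaches normal form S^6(Z) in 10 ≤ 11 steps

Derivation:
  start: add(add(SZ, SSZ), add(SSSZ, Z))
  step 1: add(S(add(Z, SSZ)), add(SSSZ, Z))
  step 2: S(add(add(Z, SSZ), add(SSSZ, Z)))
  step 3: S(add(SSZ, add(SSSZ, Z)))
  step 4: S(S(add(SZ, add(SSSZ, Z))))
  step 5: S(S(S(add(Z, add(SSSZ, Z)))))
  step 6: S(S(S(add(SSSZ, Z))))
  step 7: S(S(S(S(add(SSZ, Z)))))
  step 8: S(S(S(S(S(add(SZ, Z))))))
  step 9: S(S(S(S(S(S(add(Z, Z)))))))
  step 10: S^6(Z)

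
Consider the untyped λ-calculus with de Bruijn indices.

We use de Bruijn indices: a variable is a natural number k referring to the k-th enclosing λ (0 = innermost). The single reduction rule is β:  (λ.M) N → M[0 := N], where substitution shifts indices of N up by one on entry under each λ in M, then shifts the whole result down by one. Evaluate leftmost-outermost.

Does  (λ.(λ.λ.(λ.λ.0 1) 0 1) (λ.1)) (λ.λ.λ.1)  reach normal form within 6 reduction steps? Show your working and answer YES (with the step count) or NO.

  start: (λ.(λ.λ.(λ.λ.0 1) 0 1) (λ.1)) (λ.λ.λ.1)
  →1  (λ.λ.(λ.λ.0 1) 0 1) (λ.λ.λ.λ.1)
  →2  λ.(λ.λ.0 1) 0 (λ.λ.λ.λ.1)
  →3  λ.(λ.0 1) (λ.λ.λ.λ.1)
  →4  λ.(λ.λ.λ.λ.1) 0
  →5  λ.λ.λ.λ.1

Answer: YES — reaches normal form λ.λ.λ.λ.1 in 5 ≤ 6 steps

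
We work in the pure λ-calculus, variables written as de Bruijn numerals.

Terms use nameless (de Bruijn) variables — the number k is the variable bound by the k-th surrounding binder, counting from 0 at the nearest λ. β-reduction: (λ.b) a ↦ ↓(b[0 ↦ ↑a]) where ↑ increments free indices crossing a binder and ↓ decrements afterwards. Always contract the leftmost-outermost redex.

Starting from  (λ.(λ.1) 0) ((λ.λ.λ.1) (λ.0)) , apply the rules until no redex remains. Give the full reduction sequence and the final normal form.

  start: (λ.(λ.1) 0) ((λ.λ.λ.1) (λ.0))
  step 1: (λ.(λ.λ.λ.1) (λ.0)) ((λ.λ.λ.1) (λ.0))
  step 2: (λ.λ.λ.1) (λ.0)
  step 3: λ.λ.1

Answer: normal form = λ.λ.1  (in 3 steps)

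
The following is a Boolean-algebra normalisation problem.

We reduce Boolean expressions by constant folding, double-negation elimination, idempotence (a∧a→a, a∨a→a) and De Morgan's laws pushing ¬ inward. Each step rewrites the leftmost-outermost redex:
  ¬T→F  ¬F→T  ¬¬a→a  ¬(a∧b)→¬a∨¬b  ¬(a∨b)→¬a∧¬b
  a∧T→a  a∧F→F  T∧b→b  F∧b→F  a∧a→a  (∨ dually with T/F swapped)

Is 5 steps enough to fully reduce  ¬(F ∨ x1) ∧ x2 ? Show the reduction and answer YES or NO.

  start: ¬(F ∨ x1) ∧ x2
  step 1: (¬F ∧ ¬x1) ∧ x2
  step 2: (T ∧ ¬x1) ∧ x2
  step 3: ¬x1 ∧ x2

Answer: YES — reaches normal form ¬x1 ∧ x2 in 3 ≤ 5 steps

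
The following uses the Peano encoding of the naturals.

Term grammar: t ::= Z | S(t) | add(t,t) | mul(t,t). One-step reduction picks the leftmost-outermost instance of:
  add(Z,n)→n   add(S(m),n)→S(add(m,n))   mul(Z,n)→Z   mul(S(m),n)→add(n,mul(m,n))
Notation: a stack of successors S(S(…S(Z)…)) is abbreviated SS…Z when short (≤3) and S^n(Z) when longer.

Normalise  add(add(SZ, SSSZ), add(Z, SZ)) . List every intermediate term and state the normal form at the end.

  start: add(add(SZ, SSSZ), add(Z, SZ))
  step 1: add(S(add(Z, SSSZ)), add(Z, SZ))
  step 2: S(add(add(Z, SSSZ), add(Z, SZ)))
  step 3: S(add(SSSZ, add(Z, SZ)))
  step 4: S(S(add(SSZ, add(Z, SZ))))
  step 5: S(S(S(add(SZ, add(Z, SZ)))))
  step 6: S(S(S(S(add(Z, add(Z, SZ))))))
  step 7: S(S(S(S(add(Z, SZ)))))
  step 8: S^5(Z)

Answer: normal form = S^5(Z)  (in 8 steps)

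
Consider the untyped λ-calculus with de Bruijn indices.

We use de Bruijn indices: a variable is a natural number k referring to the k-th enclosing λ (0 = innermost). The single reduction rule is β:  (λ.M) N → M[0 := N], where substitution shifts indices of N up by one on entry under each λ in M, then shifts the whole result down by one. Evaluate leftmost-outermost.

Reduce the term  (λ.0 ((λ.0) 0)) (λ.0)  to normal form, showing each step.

Answer: normal form = λ.0  (in 3 steps)

Derivation:
  start: (λ.0 ((λ.0) 0)) (λ.0)
  [1] (λ.0) ((λ.0) (λ.0))
  [2] (λ.0) (λ.0)
  [3] λ.0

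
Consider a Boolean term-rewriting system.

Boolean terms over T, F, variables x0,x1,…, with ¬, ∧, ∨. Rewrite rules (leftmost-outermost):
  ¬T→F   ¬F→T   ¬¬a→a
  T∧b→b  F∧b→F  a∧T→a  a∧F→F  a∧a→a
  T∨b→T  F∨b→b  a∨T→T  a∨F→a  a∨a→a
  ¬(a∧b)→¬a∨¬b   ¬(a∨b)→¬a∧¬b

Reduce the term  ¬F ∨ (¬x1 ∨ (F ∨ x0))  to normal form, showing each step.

  start: ¬F ∨ (¬x1 ∨ (F ∨ x0))
  step 1: T ∨ (¬x1 ∨ (F ∨ x0))
  step 2: T

Answer: normal form = T  (in 2 steps)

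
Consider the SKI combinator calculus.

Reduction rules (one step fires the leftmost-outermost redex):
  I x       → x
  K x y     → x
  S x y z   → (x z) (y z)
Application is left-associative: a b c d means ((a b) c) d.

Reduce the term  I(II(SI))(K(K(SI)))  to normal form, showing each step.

Answer: normal form = SI(K(K(SI)))  (in 3 steps)

Working:
  start: I(II(SI))(K(K(SI)))
  →1  II(SI)(K(K(SI)))
  →2  I(SI)(K(K(SI)))
  →3  SI(K(K(SI)))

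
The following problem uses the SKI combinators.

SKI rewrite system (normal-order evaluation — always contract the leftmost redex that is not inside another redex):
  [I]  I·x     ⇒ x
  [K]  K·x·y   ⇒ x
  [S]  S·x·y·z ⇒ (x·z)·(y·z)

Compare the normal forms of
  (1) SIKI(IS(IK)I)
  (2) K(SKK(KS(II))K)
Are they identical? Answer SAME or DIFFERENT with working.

Answer: DIFFERENT — A ⇓ I, B ⇓ K(SK)

Derivation:
Term A:
  start: SIKI(IS(IK)I)
  →1  II(KI)(IS(IK)I)
  →2  I(KI)(IS(IK)I)
  →3  KI(IS(IK)I)
  →4  I

Term B:
  start: K(SKK(KS(II))K)
  →1  K(K(KS(II))(K(KS(II)))K)
  →2  K(KS(II)K)
  →3  K(SK)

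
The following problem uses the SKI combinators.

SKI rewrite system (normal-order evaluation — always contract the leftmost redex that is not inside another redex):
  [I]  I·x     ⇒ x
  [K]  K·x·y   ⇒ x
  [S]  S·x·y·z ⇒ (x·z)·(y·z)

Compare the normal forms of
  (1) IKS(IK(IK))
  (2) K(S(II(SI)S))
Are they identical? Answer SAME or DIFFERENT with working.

Answer: DIFFERENT — A ⇓ S, B ⇓ K(S(SIS))

Working:
Term A:
  start: IKS(IK(IK))
  step 1: KS(IK(IK))
  step 2: S

Term B:
  start: K(S(II(SI)S))
  step 1: K(S(I(SI)S))
  step 2: K(S(SIS))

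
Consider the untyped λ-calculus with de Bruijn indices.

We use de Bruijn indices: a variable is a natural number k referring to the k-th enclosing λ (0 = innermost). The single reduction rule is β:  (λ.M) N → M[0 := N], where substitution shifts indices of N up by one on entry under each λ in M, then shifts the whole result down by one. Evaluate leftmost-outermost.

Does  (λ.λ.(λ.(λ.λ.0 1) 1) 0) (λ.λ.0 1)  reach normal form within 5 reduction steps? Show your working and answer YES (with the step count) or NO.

  start: (λ.λ.(λ.(λ.λ.0 1) 1) 0) (λ.λ.0 1)
  →1  λ.(λ.(λ.λ.0 1) 1) 0
  →2  λ.(λ.λ.0 1) 0
  →3  λ.λ.0 1

Answer: YES — reaches normal form λ.λ.0 1 in 3 ≤ 5 steps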